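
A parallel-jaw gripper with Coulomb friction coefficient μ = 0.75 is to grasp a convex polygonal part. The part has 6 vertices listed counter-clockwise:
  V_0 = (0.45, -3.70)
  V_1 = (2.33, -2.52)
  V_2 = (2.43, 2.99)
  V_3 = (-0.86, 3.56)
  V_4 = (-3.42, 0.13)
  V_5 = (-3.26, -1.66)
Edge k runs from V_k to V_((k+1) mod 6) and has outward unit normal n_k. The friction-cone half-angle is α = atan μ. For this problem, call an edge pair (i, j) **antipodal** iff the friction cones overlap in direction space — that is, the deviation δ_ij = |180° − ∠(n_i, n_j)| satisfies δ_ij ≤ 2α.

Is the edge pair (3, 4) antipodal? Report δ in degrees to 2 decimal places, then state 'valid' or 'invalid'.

α = atan 0.75 = 36.87°;  2α = 73.74°
edge 3: e_3 = (-2.56, -3.43);  n_3 = (-0.8014, +0.5981)
edge 4: e_4 = (+0.16, -1.79);  n_4 = (-0.9960, -0.0890)
∠(n_3, n_4) = 41.84°
δ = |180° − 41.84°| = 138.16°
138.16° > 2α = 73.74°  →  invalid

δ = 138.16°, invalid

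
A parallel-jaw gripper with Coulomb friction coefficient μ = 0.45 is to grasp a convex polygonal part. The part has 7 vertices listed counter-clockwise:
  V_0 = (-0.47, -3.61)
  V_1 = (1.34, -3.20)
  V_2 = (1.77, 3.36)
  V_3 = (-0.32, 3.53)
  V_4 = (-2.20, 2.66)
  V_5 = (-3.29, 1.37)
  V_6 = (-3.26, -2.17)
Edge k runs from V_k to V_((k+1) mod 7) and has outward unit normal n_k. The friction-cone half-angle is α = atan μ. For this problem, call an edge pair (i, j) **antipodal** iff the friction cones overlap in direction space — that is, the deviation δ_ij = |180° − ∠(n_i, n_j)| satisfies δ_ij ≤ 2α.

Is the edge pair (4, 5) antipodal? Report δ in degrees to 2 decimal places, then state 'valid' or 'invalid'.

α = atan 0.45 = 24.23°;  2α = 48.46°
edge 4: e_4 = (-1.09, -1.29);  n_4 = (-0.7638, +0.6454)
edge 5: e_5 = (+0.03, -3.54);  n_5 = (-1.0000, -0.0085)
∠(n_4, n_5) = 40.68°
δ = |180° − 40.68°| = 139.32°
139.32° > 2α = 48.46°  →  invalid

δ = 139.32°, invalid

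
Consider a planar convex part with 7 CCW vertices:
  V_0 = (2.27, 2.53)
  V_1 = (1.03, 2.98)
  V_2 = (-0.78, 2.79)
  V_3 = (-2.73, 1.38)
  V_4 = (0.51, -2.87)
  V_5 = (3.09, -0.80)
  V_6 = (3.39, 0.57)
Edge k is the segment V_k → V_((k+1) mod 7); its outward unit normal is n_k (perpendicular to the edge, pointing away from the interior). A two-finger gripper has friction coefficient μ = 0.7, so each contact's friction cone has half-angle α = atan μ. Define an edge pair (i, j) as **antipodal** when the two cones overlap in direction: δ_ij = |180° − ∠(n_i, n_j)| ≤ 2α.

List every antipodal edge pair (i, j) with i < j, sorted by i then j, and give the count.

count = 8; pairs: (0,3), (0,4), (1,3), (1,4), (2,4), (2,5), (3,5), (3,6)

α = atan 0.7 = 34.99°;  2α = 69.98°
n_0 = (+0.3411, +0.9400)
n_1 = (-0.1044, +0.9945)
n_2 = (-0.5859, +0.8104)
n_3 = (-0.7953, -0.6063)
n_4 = (+0.6258, -0.7800)
n_5 = (+0.9769, -0.2139)
n_6 = (+0.8682, +0.4961)
  (0,1): δ = 154.06°  ·
  (0,2): δ = 124.18°  ·
  (0,3): δ = 32.73°  ✓
  (0,4): δ = 58.69°  ✓
  (0,5): δ = 97.59°  ·
  (0,6): δ = 139.69°  ·
  (1,2): δ = 150.12°  ·
  (1,3): δ = 58.67°  ✓
  (1,4): δ = 32.75°  ✓
  (1,5): δ = 71.66°  ·
  (1,6): δ = 113.75°  ·
  (2,3): δ = 88.55°  ·
  (2,4): δ = 2.87°  ✓
  (2,5): δ = 41.78°  ✓
  (2,6): δ = 83.88°  ·
  (3,4): δ = 88.58°  ·
  (3,5): δ = 49.67°  ✓
  (3,6): δ = 7.58°  ✓
  (4,5): δ = 141.09°  ·
  (4,6): δ = 99.00°  ·
  (5,6): δ = 137.90°  ·
antipodal pairs: 8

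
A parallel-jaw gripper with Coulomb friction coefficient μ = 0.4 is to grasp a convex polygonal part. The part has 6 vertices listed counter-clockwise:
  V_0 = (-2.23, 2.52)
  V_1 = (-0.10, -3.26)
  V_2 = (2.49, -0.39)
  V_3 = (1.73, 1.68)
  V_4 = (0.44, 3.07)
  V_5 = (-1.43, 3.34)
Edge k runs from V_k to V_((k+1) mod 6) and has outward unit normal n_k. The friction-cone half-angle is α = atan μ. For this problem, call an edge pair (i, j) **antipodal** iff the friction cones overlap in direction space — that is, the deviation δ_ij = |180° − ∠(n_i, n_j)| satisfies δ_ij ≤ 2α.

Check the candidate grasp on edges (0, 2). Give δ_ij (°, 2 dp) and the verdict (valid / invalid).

δ = 0.07°, valid

α = atan 0.4 = 21.80°;  2α = 43.60°
edge 0: e_0 = (+2.13, -5.78);  n_0 = (-0.9383, -0.3458)
edge 2: e_2 = (-0.76, +2.07);  n_2 = (+0.9387, +0.3447)
∠(n_0, n_2) = 179.93°
δ = |180° − 179.93°| = 0.07°
0.07° ≤ 2α = 43.60°  →  valid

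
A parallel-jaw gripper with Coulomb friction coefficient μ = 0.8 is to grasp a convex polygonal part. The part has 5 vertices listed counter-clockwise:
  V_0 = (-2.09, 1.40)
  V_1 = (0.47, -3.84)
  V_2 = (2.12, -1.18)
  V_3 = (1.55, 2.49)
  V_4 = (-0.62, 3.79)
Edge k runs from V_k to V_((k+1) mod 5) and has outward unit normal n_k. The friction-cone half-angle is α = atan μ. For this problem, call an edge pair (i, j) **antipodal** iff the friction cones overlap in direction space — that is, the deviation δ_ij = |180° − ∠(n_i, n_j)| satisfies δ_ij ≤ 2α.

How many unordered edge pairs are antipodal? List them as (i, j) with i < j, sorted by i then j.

count = 5; pairs: (0,1), (0,2), (0,3), (1,4), (2,4)

α = atan 0.8 = 38.66°;  2α = 77.32°
n_0 = (-0.8985, -0.4390)
n_1 = (+0.8498, -0.5271)
n_2 = (+0.9882, +0.1535)
n_3 = (+0.5139, +0.8578)
n_4 = (-0.8518, +0.5239)
  (0,1): δ = 57.85°  ✓
  (0,2): δ = 17.21°  ✓
  (0,3): δ = 33.04°  ✓
  (0,4): δ = 122.37°  ·
  (1,2): δ = 139.36°  ·
  (1,3): δ = 89.11°  ·
  (1,4): δ = 0.22°  ✓
  (2,3): δ = 129.75°  ·
  (2,4): δ = 40.42°  ✓
  (3,4): δ = 90.67°  ·
antipodal pairs: 5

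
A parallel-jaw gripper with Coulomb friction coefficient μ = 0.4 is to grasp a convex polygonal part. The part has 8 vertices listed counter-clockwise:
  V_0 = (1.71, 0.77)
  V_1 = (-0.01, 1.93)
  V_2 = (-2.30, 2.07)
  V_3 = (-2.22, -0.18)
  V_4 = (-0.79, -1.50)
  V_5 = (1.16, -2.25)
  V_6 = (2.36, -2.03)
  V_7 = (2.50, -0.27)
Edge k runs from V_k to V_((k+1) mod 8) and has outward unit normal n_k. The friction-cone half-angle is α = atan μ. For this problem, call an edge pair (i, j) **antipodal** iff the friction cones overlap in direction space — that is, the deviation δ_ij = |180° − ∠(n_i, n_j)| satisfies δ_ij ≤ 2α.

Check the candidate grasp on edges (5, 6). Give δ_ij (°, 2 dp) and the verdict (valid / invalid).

δ = 104.94°, invalid

α = atan 0.4 = 21.80°;  2α = 43.60°
edge 5: e_5 = (+1.20, +0.22);  n_5 = (+0.1803, -0.9836)
edge 6: e_6 = (+0.14, +1.76);  n_6 = (+0.9969, -0.0793)
∠(n_5, n_6) = 75.06°
δ = |180° − 75.06°| = 104.94°
104.94° > 2α = 43.60°  →  invalid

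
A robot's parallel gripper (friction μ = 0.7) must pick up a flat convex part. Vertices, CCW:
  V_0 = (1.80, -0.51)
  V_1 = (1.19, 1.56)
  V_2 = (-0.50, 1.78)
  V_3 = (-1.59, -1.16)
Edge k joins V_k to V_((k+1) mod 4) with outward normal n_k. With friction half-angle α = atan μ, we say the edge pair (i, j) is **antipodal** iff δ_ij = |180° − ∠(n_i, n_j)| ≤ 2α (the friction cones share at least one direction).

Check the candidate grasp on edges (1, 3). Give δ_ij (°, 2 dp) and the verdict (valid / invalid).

δ = 18.27°, valid

α = atan 0.7 = 34.99°;  2α = 69.98°
edge 1: e_1 = (-1.69, +0.22);  n_1 = (+0.1291, +0.9916)
edge 3: e_3 = (+3.39, +0.65);  n_3 = (+0.1883, -0.9821)
∠(n_1, n_3) = 161.73°
δ = |180° − 161.73°| = 18.27°
18.27° ≤ 2α = 69.98°  →  valid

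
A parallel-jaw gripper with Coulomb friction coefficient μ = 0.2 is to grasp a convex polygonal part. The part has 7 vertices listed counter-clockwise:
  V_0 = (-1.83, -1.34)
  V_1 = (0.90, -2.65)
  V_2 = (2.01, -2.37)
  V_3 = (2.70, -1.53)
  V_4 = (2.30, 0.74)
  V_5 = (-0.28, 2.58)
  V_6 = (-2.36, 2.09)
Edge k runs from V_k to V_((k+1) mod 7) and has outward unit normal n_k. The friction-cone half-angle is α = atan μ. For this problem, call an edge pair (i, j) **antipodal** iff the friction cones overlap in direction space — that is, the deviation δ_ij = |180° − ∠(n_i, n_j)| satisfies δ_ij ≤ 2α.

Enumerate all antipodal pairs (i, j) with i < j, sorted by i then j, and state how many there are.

α = atan 0.2 = 11.31°;  2α = 22.62°
n_0 = (-0.4326, -0.9016)
n_1 = (+0.2446, -0.9696)
n_2 = (+0.7727, -0.6347)
n_3 = (+0.9848, +0.1735)
n_4 = (+0.5806, +0.8142)
n_5 = (-0.2293, +0.9734)
n_6 = (-0.9883, -0.1527)
  (0,1): δ = 140.21°  ·
  (0,2): δ = 103.77°  ·
  (0,3): δ = 54.37°  ·
  (0,4): δ = 9.86°  ✓
  (0,5): δ = 38.89°  ·
  (0,6): δ = 124.42°  ·
  (1,2): δ = 143.56°  ·
  (1,3): δ = 94.16°  ·
  (1,4): δ = 49.65°  ·
  (1,5): δ = 0.90°  ✓
  (1,6): δ = 84.63°  ·
  (2,3): δ = 130.61°  ·
  (2,4): δ = 86.09°  ·
  (2,5): δ = 37.34°  ·
  (2,6): δ = 48.18°  ·
  (3,4): δ = 135.49°  ·
  (3,5): δ = 86.74°  ·
  (3,6): δ = 1.21°  ✓
  (4,5): δ = 131.25°  ·
  (4,6): δ = 45.72°  ·
  (5,6): δ = 94.47°  ·
antipodal pairs: 3

count = 3; pairs: (0,4), (1,5), (3,6)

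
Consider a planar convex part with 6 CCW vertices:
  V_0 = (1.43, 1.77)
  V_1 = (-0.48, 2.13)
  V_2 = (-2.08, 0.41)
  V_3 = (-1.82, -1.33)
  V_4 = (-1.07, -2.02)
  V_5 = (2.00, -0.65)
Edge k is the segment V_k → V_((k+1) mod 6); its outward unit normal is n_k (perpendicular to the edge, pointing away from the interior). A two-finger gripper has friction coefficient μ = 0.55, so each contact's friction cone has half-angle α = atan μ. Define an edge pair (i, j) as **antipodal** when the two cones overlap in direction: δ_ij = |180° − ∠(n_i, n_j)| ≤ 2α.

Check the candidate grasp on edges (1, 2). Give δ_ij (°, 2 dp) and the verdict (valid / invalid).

δ = 128.57°, invalid

α = atan 0.55 = 28.81°;  2α = 57.62°
edge 1: e_1 = (-1.60, -1.72);  n_1 = (-0.7322, +0.6811)
edge 2: e_2 = (+0.26, -1.74);  n_2 = (-0.9890, -0.1478)
∠(n_1, n_2) = 51.43°
δ = |180° − 51.43°| = 128.57°
128.57° > 2α = 57.62°  →  invalid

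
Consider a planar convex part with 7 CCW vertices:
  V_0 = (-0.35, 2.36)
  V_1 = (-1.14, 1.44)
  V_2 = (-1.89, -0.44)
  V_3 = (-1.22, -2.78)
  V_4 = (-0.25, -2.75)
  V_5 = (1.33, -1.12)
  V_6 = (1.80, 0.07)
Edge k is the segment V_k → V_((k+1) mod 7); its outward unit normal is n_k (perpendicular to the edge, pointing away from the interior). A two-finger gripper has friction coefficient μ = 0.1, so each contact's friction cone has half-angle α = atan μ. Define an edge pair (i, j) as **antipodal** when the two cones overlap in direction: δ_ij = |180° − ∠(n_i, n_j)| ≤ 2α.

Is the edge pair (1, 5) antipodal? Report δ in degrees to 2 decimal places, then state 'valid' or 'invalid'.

α = atan 0.1 = 5.71°;  2α = 11.42°
edge 1: e_1 = (-0.75, -1.88);  n_1 = (-0.9288, +0.3705)
edge 5: e_5 = (+0.47, +1.19);  n_5 = (+0.9301, -0.3673)
∠(n_1, n_5) = 179.80°
δ = |180° − 179.80°| = 0.20°
0.20° ≤ 2α = 11.42°  →  valid

δ = 0.20°, valid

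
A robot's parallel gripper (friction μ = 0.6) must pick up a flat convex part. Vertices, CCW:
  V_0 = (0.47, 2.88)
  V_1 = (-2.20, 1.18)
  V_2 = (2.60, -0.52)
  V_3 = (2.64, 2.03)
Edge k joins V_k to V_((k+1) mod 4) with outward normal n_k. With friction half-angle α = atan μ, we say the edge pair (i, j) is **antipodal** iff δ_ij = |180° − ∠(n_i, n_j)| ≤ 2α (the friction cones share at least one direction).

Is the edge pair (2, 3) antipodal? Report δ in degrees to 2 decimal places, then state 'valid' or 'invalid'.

δ = 110.49°, invalid

α = atan 0.6 = 30.96°;  2α = 61.93°
edge 2: e_2 = (+0.04, +2.55);  n_2 = (+0.9999, -0.0157)
edge 3: e_3 = (-2.17, +0.85);  n_3 = (+0.3647, +0.9311)
∠(n_2, n_3) = 69.51°
δ = |180° − 69.51°| = 110.49°
110.49° > 2α = 61.93°  →  invalid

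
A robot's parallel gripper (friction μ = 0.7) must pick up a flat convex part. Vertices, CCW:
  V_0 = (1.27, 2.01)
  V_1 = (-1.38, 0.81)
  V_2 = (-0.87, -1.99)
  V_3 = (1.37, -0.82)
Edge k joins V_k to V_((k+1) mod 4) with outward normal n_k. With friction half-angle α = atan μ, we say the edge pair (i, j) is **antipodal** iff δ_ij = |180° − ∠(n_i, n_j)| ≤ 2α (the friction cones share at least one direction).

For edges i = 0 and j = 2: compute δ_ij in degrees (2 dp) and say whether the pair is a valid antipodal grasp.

δ = 3.22°, valid

α = atan 0.7 = 34.99°;  2α = 69.98°
edge 0: e_0 = (-2.65, -1.20);  n_0 = (-0.4125, +0.9110)
edge 2: e_2 = (+2.24, +1.17);  n_2 = (+0.4630, -0.8864)
∠(n_0, n_2) = 176.78°
δ = |180° − 176.78°| = 3.22°
3.22° ≤ 2α = 69.98°  →  valid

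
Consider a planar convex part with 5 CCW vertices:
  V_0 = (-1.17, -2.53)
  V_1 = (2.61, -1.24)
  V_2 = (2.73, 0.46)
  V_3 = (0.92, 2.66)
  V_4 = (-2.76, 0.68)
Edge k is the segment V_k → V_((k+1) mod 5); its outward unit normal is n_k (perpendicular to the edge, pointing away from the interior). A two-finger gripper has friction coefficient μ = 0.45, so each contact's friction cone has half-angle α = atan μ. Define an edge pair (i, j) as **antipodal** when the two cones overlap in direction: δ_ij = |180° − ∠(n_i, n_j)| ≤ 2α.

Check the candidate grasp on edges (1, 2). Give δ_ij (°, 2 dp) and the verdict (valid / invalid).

α = atan 0.45 = 24.23°;  2α = 48.46°
edge 1: e_1 = (+0.12, +1.70);  n_1 = (+0.9975, -0.0704)
edge 2: e_2 = (-1.81, +2.20);  n_2 = (+0.7722, +0.6353)
∠(n_1, n_2) = 43.48°
δ = |180° − 43.48°| = 136.52°
136.52° > 2α = 48.46°  →  invalid

δ = 136.52°, invalid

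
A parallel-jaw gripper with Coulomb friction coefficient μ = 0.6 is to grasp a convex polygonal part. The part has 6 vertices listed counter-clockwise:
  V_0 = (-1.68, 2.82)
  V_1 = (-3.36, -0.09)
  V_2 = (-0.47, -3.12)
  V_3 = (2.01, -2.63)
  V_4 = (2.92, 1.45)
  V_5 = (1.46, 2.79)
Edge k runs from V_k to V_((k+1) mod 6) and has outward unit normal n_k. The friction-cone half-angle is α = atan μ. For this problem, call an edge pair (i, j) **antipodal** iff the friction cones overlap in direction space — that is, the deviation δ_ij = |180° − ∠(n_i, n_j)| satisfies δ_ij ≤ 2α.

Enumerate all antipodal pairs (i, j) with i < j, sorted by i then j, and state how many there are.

α = atan 0.6 = 30.96°;  2α = 61.93°
n_0 = (-0.8660, +0.5000)
n_1 = (-0.7236, -0.6902)
n_2 = (+0.1938, -0.9810)
n_3 = (+0.9760, -0.2177)
n_4 = (+0.6762, +0.7367)
n_5 = (+0.0096, +1.0000)
  (0,1): δ = 106.36°  ·
  (0,2): δ = 48.82°  ✓
  (0,3): δ = 17.43°  ✓
  (0,4): δ = 77.45°  ·
  (0,5): δ = 119.45°  ·
  (1,2): δ = 122.47°  ·
  (1,3): δ = 56.22°  ✓
  (1,4): δ = 3.81°  ✓
  (1,5): δ = 45.81°  ✓
  (2,3): δ = 113.75°  ·
  (2,4): δ = 53.72°  ✓
  (2,5): δ = 11.72°  ✓
  (3,4): δ = 119.97°  ·
  (3,5): δ = 77.97°  ·
  (4,5): δ = 138.00°  ·
antipodal pairs: 7

count = 7; pairs: (0,2), (0,3), (1,3), (1,4), (1,5), (2,4), (2,5)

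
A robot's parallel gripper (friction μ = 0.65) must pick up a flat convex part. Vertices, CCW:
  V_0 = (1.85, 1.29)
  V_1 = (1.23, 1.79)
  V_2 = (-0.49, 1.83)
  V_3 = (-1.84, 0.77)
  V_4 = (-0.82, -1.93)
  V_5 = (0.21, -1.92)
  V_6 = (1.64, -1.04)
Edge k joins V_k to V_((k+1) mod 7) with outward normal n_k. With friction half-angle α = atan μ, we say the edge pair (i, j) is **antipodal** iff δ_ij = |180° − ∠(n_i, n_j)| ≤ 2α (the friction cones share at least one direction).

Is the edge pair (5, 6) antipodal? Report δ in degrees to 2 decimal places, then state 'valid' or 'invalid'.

δ = 126.76°, invalid

α = atan 0.65 = 33.02°;  2α = 66.05°
edge 5: e_5 = (+1.43, +0.88);  n_5 = (+0.5241, -0.8517)
edge 6: e_6 = (+0.21, +2.33);  n_6 = (+0.9960, -0.0898)
∠(n_5, n_6) = 53.24°
δ = |180° − 53.24°| = 126.76°
126.76° > 2α = 66.05°  →  invalid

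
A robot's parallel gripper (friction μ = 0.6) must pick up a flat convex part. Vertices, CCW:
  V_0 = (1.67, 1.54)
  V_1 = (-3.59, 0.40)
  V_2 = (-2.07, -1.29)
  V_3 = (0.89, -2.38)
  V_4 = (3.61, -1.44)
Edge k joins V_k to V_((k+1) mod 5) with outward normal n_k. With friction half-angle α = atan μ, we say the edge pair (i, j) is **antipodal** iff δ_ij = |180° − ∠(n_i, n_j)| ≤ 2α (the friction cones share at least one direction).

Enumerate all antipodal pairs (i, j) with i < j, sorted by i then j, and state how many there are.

count = 5; pairs: (0,1), (0,2), (0,3), (1,4), (2,4)

α = atan 0.6 = 30.96°;  2α = 61.93°
n_0 = (-0.2118, +0.9773)
n_1 = (-0.7435, -0.6687)
n_2 = (-0.3456, -0.9384)
n_3 = (+0.3266, -0.9452)
n_4 = (+0.8381, +0.5456)
  (0,1): δ = 60.26°  ✓
  (0,2): δ = 32.44°  ✓
  (0,3): δ = 6.84°  ✓
  (0,4): δ = 110.84°  ·
  (1,2): δ = 152.18°  ·
  (1,3): δ = 112.90°  ·
  (1,4): δ = 8.90°  ✓
  (2,3): δ = 140.72°  ·
  (2,4): δ = 36.72°  ✓
  (3,4): δ = 76.00°  ·
antipodal pairs: 5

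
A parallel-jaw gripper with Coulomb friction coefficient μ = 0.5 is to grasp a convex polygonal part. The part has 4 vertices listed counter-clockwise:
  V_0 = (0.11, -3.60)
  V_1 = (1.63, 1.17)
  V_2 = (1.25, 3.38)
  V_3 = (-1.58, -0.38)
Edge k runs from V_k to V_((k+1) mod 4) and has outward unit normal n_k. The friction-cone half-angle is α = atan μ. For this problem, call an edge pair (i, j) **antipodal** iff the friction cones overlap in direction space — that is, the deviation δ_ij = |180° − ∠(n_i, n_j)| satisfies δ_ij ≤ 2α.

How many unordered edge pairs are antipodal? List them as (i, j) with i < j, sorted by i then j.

α = atan 0.5 = 26.57°;  2α = 53.13°
n_0 = (+0.9528, -0.3036)
n_1 = (+0.9855, +0.1695)
n_2 = (-0.7990, +0.6014)
n_3 = (-0.8855, -0.4647)
  (0,1): δ = 152.57°  ·
  (0,2): δ = 19.29°  ✓
  (0,3): δ = 45.37°  ✓
  (1,2): δ = 46.72°  ✓
  (1,3): δ = 17.94°  ✓
  (2,3): δ = 115.34°  ·
antipodal pairs: 4

count = 4; pairs: (0,2), (0,3), (1,2), (1,3)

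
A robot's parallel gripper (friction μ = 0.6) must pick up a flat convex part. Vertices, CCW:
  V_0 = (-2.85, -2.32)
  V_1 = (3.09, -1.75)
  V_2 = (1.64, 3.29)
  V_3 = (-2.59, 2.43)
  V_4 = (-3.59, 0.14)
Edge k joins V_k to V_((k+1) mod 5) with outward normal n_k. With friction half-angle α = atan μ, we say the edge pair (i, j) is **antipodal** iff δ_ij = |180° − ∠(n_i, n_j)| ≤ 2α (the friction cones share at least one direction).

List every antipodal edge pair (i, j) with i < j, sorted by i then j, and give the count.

α = atan 0.6 = 30.96°;  2α = 61.93°
n_0 = (+0.0955, -0.9954)
n_1 = (+0.9610, +0.2765)
n_2 = (-0.1992, +0.9800)
n_3 = (-0.9164, +0.4002)
n_4 = (-0.9576, -0.2881)
  (0,1): δ = 79.43°  ·
  (0,2): δ = 6.01°  ✓
  (0,3): δ = 60.93°  ✓
  (0,4): δ = 101.26°  ·
  (1,2): δ = 94.56°  ·
  (1,3): δ = 39.64°  ✓
  (1,4): δ = 0.69°  ✓
  (2,3): δ = 125.08°  ·
  (2,4): δ = 84.75°  ·
  (3,4): δ = 139.67°  ·
antipodal pairs: 4

count = 4; pairs: (0,2), (0,3), (1,3), (1,4)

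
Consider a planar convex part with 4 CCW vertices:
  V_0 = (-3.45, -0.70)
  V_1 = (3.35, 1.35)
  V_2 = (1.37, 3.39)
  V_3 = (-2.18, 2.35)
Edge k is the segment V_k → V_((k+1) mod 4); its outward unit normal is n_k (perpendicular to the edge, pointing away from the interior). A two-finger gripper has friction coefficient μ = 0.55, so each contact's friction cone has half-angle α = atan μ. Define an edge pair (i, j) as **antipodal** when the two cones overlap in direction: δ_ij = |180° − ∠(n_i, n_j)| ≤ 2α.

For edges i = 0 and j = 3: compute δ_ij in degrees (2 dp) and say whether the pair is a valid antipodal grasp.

α = atan 0.55 = 28.81°;  2α = 57.62°
edge 0: e_0 = (+6.80, +2.05);  n_0 = (+0.2886, -0.9574)
edge 3: e_3 = (-1.27, -3.05);  n_3 = (-0.9232, +0.3844)
∠(n_0, n_3) = 129.38°
δ = |180° − 129.38°| = 50.62°
50.62° ≤ 2α = 57.62°  →  valid

δ = 50.62°, valid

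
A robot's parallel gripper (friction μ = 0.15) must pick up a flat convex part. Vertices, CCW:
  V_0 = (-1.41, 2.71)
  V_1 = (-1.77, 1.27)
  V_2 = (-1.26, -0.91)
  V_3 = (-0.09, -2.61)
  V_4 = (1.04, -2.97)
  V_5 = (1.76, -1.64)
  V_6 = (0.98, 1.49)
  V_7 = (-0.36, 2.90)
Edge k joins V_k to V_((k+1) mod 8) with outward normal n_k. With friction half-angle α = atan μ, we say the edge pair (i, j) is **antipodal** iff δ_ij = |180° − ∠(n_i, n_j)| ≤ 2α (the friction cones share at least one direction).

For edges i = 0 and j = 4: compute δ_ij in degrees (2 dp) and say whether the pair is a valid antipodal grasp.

δ = 14.39°, valid

α = atan 0.15 = 8.53°;  2α = 17.06°
edge 0: e_0 = (-0.36, -1.44);  n_0 = (-0.9701, +0.2425)
edge 4: e_4 = (+0.72, +1.33);  n_4 = (+0.8794, -0.4761)
∠(n_0, n_4) = 165.61°
δ = |180° − 165.61°| = 14.39°
14.39° ≤ 2α = 17.06°  →  valid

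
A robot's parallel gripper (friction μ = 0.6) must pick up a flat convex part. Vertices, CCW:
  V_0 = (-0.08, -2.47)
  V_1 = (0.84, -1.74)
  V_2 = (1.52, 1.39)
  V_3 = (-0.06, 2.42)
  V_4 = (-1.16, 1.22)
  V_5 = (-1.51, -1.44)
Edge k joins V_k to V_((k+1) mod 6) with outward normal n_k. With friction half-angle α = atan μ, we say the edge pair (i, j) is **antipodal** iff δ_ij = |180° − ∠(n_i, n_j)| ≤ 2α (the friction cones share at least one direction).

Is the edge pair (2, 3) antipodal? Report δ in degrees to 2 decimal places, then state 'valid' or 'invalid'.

α = atan 0.6 = 30.96°;  2α = 61.93°
edge 2: e_2 = (-1.58, +1.03);  n_2 = (+0.5461, +0.8377)
edge 3: e_3 = (-1.10, -1.20);  n_3 = (-0.7372, +0.6757)
∠(n_2, n_3) = 80.59°
δ = |180° − 80.59°| = 99.41°
99.41° > 2α = 61.93°  →  invalid

δ = 99.41°, invalid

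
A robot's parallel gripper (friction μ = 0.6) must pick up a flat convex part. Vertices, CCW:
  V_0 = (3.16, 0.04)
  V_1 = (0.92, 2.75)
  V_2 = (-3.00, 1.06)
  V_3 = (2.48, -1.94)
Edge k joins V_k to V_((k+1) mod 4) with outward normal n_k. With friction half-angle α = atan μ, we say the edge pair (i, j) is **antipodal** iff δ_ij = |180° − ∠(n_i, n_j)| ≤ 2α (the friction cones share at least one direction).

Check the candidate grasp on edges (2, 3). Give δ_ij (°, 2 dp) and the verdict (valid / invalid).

δ = 80.26°, invalid

α = atan 0.6 = 30.96°;  2α = 61.93°
edge 2: e_2 = (+5.48, -3.00);  n_2 = (-0.4802, -0.8772)
edge 3: e_3 = (+0.68, +1.98);  n_3 = (+0.9458, -0.3248)
∠(n_2, n_3) = 99.74°
δ = |180° − 99.74°| = 80.26°
80.26° > 2α = 61.93°  →  invalid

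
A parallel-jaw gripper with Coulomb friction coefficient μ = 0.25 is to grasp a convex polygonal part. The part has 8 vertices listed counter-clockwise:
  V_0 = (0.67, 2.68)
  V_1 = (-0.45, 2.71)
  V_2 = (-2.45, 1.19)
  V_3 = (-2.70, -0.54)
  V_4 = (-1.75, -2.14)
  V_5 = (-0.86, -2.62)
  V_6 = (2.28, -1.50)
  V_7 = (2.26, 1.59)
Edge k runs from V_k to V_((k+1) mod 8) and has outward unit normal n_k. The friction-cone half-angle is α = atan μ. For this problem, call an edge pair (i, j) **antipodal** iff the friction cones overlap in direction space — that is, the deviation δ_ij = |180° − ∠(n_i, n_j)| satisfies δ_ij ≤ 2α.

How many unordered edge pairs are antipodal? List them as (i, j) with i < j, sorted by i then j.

α = atan 0.25 = 14.04°;  2α = 28.07°
n_0 = (+0.0268, +0.9996)
n_1 = (-0.6051, +0.7962)
n_2 = (-0.9897, +0.1430)
n_3 = (-0.8599, -0.5105)
n_4 = (-0.4747, -0.8802)
n_5 = (+0.3360, -0.9419)
n_6 = (+1.0000, +0.0065)
n_7 = (+0.5654, +0.8248)
  (0,1): δ = 141.23°  ·
  (0,2): δ = 96.69°  ·
  (0,3): δ = 57.77°  ·
  (0,4): δ = 26.80°  ✓
  (0,5): δ = 21.17°  ✓
  (0,6): δ = 91.91°  ·
  (0,7): δ = 147.10°  ·
  (1,2): δ = 135.46°  ·
  (1,3): δ = 96.54°  ·
  (1,4): δ = 65.57°  ·
  (1,5): δ = 17.60°  ✓
  (1,6): δ = 53.14°  ·
  (1,7): δ = 108.33°  ·
  (2,3): δ = 141.08°  ·
  (2,4): δ = 110.12°  ·
  (2,5): δ = 62.15°  ·
  (2,6): δ = 8.59°  ✓
  (2,7): δ = 63.79°  ·
  (3,4): δ = 149.04°  ·
  (3,5): δ = 101.07°  ·
  (3,6): δ = 30.33°  ·
  (3,7): δ = 24.87°  ✓
  (4,5): δ = 132.03°  ·
  (4,6): δ = 61.29°  ·
  (4,7): δ = 6.09°  ✓
  (5,6): δ = 109.26°  ·
  (5,7): δ = 54.06°  ·
  (6,7): δ = 124.80°  ·
antipodal pairs: 6

count = 6; pairs: (0,4), (0,5), (1,5), (2,6), (3,7), (4,7)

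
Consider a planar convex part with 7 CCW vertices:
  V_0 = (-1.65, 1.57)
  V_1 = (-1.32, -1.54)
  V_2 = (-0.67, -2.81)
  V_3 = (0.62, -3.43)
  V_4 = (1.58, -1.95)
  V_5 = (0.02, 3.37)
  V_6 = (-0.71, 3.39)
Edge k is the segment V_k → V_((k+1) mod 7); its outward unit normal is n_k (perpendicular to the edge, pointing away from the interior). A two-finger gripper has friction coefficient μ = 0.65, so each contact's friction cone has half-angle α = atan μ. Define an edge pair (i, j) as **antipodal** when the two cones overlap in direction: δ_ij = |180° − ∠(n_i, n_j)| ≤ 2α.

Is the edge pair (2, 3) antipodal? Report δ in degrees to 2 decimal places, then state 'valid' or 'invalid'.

δ = 97.30°, invalid

α = atan 0.65 = 33.02°;  2α = 66.05°
edge 2: e_2 = (+1.29, -0.62);  n_2 = (-0.4332, -0.9013)
edge 3: e_3 = (+0.96, +1.48);  n_3 = (+0.8390, -0.5442)
∠(n_2, n_3) = 82.70°
δ = |180° − 82.70°| = 97.30°
97.30° > 2α = 66.05°  →  invalid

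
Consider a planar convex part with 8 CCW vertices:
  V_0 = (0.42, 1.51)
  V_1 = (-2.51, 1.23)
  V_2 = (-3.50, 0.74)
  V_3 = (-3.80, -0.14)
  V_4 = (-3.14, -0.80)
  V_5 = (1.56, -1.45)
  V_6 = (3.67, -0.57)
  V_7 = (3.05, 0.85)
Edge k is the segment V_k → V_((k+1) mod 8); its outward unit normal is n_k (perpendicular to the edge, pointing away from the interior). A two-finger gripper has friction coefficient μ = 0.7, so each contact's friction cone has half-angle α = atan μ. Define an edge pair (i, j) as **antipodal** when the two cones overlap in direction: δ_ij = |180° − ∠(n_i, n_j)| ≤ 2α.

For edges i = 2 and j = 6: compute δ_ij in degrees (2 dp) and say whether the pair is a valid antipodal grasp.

δ = 42.41°, valid

α = atan 0.7 = 34.99°;  2α = 69.98°
edge 2: e_2 = (-0.30, -0.88);  n_2 = (-0.9465, +0.3227)
edge 6: e_6 = (-0.62, +1.42);  n_6 = (+0.9165, +0.4001)
∠(n_2, n_6) = 137.59°
δ = |180° − 137.59°| = 42.41°
42.41° ≤ 2α = 69.98°  →  valid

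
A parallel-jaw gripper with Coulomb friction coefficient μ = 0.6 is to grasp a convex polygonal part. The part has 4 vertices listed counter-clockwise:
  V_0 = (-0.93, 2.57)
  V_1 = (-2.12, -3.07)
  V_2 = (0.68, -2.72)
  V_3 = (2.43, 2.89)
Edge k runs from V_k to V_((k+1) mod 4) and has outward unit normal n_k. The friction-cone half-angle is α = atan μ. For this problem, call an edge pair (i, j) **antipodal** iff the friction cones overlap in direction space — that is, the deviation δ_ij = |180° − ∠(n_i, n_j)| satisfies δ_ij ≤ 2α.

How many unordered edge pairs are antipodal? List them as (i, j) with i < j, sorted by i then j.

α = atan 0.6 = 30.96°;  2α = 61.93°
n_0 = (-0.9785, +0.2064)
n_1 = (+0.1240, -0.9923)
n_2 = (+0.9546, -0.2978)
n_3 = (-0.0948, +0.9955)
  (0,1): δ = 70.96°  ·
  (0,2): δ = 5.41°  ✓
  (0,3): δ = 107.35°  ·
  (1,2): δ = 114.45°  ·
  (1,3): δ = 1.68°  ✓
  (2,3): δ = 67.23°  ·
antipodal pairs: 2

count = 2; pairs: (0,2), (1,3)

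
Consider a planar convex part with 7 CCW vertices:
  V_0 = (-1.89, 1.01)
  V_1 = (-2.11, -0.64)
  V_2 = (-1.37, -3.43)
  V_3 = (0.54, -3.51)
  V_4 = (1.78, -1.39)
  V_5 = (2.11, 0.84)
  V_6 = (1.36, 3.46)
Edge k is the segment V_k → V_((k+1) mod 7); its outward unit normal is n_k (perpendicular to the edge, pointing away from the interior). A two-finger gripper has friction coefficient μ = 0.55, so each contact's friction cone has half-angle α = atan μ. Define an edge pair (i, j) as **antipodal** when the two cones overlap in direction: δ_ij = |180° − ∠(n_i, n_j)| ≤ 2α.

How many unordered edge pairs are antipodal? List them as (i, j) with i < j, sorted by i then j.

count = 9; pairs: (0,3), (0,4), (0,5), (1,3), (1,4), (1,5), (2,6), (3,6), (4,6)

α = atan 0.55 = 28.81°;  2α = 57.62°
n_0 = (-0.9912, +0.1322)
n_1 = (-0.9666, -0.2564)
n_2 = (-0.0418, -0.9991)
n_3 = (+0.8632, -0.5049)
n_4 = (+0.9892, -0.1464)
n_5 = (+0.9614, +0.2752)
n_6 = (-0.6020, +0.7985)
  (0,1): δ = 157.55°  ·
  (0,2): δ = 84.80°  ·
  (0,3): δ = 22.73°  ✓
  (0,4): δ = 0.82°  ✓
  (0,5): δ = 23.57°  ✓
  (0,6): δ = 134.61°  ·
  (1,2): δ = 107.25°  ·
  (1,3): δ = 45.18°  ✓
  (1,4): δ = 23.27°  ✓
  (1,5): δ = 1.12°  ✓
  (1,6): δ = 112.16°  ·
  (2,3): δ = 117.93°  ·
  (2,4): δ = 96.02°  ·
  (2,5): δ = 71.63°  ·
  (2,6): δ = 39.41°  ✓
  (3,4): δ = 158.09°  ·
  (3,5): δ = 133.70°  ·
  (3,6): δ = 22.67°  ✓
  (4,5): δ = 155.61°  ·
  (4,6): δ = 44.57°  ✓
  (5,6): δ = 68.96°  ·
antipodal pairs: 9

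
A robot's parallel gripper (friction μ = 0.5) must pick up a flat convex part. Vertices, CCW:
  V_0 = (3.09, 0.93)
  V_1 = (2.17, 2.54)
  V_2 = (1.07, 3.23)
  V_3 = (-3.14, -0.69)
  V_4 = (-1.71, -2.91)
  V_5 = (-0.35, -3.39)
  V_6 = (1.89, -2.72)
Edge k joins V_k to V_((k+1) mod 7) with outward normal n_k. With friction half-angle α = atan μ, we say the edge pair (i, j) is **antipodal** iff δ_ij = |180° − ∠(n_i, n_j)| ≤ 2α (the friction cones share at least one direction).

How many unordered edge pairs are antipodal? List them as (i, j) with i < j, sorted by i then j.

count = 8; pairs: (0,3), (0,4), (1,3), (1,4), (1,5), (2,5), (2,6), (3,6)

α = atan 0.5 = 26.57°;  2α = 53.13°
n_0 = (+0.8682, +0.4961)
n_1 = (+0.5314, +0.8471)
n_2 = (-0.6815, +0.7319)
n_3 = (-0.8407, -0.5415)
n_4 = (-0.3328, -0.9430)
n_5 = (+0.2866, -0.9581)
n_6 = (+0.9500, -0.3123)
  (0,1): δ = 151.84°  ·
  (0,2): δ = 76.79°  ·
  (0,3): δ = 3.04°  ✓
  (0,4): δ = 40.82°  ✓
  (0,5): δ = 76.91°  ·
  (0,6): δ = 132.06°  ·
  (1,2): δ = 104.94°  ·
  (1,3): δ = 25.11°  ✓
  (1,4): δ = 12.66°  ✓
  (1,5): δ = 48.75°  ✓
  (1,6): δ = 103.90°  ·
  (2,3): δ = 100.17°  ·
  (2,4): δ = 62.40°  ·
  (2,5): δ = 26.30°  ✓
  (2,6): δ = 28.84°  ✓
  (3,4): δ = 142.23°  ·
  (3,5): δ = 106.14°  ·
  (3,6): δ = 50.99°  ✓
  (4,5): δ = 143.91°  ·
  (4,6): δ = 88.76°  ·
  (5,6): δ = 124.85°  ·
antipodal pairs: 8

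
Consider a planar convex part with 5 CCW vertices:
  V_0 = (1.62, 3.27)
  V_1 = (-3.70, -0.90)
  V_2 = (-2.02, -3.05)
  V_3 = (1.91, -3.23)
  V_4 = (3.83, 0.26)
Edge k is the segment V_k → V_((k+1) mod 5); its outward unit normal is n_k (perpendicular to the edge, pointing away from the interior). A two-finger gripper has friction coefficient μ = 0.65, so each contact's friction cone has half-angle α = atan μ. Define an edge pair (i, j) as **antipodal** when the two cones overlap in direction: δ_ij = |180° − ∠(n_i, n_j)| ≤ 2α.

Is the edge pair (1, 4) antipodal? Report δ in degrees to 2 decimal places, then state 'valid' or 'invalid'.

α = atan 0.65 = 33.02°;  2α = 66.05°
edge 1: e_1 = (+1.68, -2.15);  n_1 = (-0.7880, -0.6157)
edge 4: e_4 = (-2.21, +3.01);  n_4 = (+0.8061, +0.5918)
∠(n_1, n_4) = 178.28°
δ = |180° − 178.28°| = 1.72°
1.72° ≤ 2α = 66.05°  →  valid

δ = 1.72°, valid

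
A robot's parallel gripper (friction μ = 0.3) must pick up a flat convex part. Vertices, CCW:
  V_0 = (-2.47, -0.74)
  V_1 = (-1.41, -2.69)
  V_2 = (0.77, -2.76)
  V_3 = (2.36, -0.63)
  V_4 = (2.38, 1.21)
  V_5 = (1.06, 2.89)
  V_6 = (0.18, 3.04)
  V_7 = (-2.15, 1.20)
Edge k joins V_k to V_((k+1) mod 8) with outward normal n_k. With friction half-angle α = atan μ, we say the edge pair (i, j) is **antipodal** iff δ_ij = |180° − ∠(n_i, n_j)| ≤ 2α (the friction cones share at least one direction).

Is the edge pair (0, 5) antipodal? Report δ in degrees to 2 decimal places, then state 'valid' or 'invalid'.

α = atan 0.3 = 16.70°;  2α = 33.40°
edge 0: e_0 = (+1.06, -1.95);  n_0 = (-0.8786, -0.4776)
edge 5: e_5 = (-0.88, +0.15);  n_5 = (+0.1680, +0.9858)
∠(n_0, n_5) = 128.20°
δ = |180° − 128.20°| = 51.80°
51.80° > 2α = 33.40°  →  invalid

δ = 51.80°, invalid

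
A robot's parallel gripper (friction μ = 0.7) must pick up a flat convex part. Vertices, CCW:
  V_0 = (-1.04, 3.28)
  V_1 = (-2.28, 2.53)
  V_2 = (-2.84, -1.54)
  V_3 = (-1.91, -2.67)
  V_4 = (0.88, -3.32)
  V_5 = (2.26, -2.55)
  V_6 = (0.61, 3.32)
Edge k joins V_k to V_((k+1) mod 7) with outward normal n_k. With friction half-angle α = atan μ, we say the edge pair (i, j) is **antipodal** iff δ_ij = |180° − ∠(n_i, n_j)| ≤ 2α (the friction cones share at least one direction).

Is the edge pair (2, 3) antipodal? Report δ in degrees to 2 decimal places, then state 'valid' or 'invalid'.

α = atan 0.7 = 34.99°;  2α = 69.98°
edge 2: e_2 = (+0.93, -1.13);  n_2 = (-0.7721, -0.6355)
edge 3: e_3 = (+2.79, -0.65);  n_3 = (-0.2269, -0.9739)
∠(n_2, n_3) = 37.43°
δ = |180° − 37.43°| = 142.57°
142.57° > 2α = 69.98°  →  invalid

δ = 142.57°, invalid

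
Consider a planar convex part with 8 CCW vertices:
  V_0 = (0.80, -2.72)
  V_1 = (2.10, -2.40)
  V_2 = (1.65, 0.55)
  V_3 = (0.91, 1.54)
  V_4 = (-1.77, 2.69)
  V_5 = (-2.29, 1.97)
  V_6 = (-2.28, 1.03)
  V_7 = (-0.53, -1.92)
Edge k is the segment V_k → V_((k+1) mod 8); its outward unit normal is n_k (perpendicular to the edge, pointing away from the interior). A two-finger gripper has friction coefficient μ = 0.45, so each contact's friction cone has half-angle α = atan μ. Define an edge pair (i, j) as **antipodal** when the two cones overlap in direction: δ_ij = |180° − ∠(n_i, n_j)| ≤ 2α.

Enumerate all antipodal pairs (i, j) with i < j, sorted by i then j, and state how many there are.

count = 10; pairs: (0,3), (0,4), (1,4), (1,5), (1,6), (2,5), (2,6), (2,7), (3,6), (3,7)

α = atan 0.45 = 24.23°;  2α = 48.46°
n_0 = (+0.2390, -0.9710)
n_1 = (+0.9886, +0.1508)
n_2 = (+0.8010, +0.5987)
n_3 = (+0.3943, +0.9190)
n_4 = (-0.8107, +0.5855)
n_5 = (-0.9999, -0.0106)
n_6 = (-0.8601, -0.5102)
n_7 = (-0.5154, -0.8569)
  (0,1): δ = 95.16°  ·
  (0,2): δ = 67.05°  ·
  (0,3): δ = 37.05°  ✓
  (0,4): δ = 40.33°  ✓
  (0,5): δ = 76.78°  ·
  (0,6): δ = 106.85°  ·
  (0,7): δ = 135.14°  ·
  (1,2): δ = 151.90°  ·
  (1,3): δ = 121.90°  ·
  (1,4): δ = 44.51°  ✓
  (1,5): δ = 8.06°  ✓
  (1,6): δ = 22.00°  ✓
  (1,7): δ = 50.30°  ·
  (2,3): δ = 150.00°  ·
  (2,4): δ = 72.61°  ·
  (2,5): δ = 36.17°  ✓
  (2,6): δ = 6.10°  ✓
  (2,7): δ = 22.20°  ✓
  (3,4): δ = 102.61°  ·
  (3,5): δ = 66.17°  ·
  (3,6): δ = 36.10°  ✓
  (3,7): δ = 7.80°  ✓
  (4,5): δ = 143.55°  ·
  (4,6): δ = 113.49°  ·
  (4,7): δ = 85.19°  ·
  (5,6): δ = 149.93°  ·
  (5,7): δ = 121.64°  ·
  (6,7): δ = 151.70°  ·
antipodal pairs: 10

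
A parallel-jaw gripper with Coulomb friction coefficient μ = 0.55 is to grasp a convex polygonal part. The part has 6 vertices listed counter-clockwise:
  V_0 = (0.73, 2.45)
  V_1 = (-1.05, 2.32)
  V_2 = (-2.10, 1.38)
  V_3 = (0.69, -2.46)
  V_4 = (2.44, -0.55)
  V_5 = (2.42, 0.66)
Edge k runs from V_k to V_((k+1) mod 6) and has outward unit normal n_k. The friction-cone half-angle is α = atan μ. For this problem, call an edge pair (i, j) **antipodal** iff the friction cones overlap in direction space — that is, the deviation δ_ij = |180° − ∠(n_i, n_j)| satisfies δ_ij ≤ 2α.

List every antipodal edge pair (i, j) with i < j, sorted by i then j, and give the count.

α = atan 0.55 = 28.81°;  2α = 57.62°
n_0 = (-0.0728, +0.9973)
n_1 = (-0.6670, +0.7451)
n_2 = (-0.8090, -0.5878)
n_3 = (+0.7373, -0.6755)
n_4 = (+0.9999, +0.0165)
n_5 = (+0.7271, +0.6865)
  (0,1): δ = 142.34°  ·
  (0,2): δ = 58.18°  ·
  (0,3): δ = 43.33°  ✓
  (0,4): δ = 86.77°  ·
  (0,5): δ = 129.18°  ·
  (1,2): δ = 95.84°  ·
  (1,3): δ = 5.67°  ✓
  (1,4): δ = 49.11°  ✓
  (1,5): δ = 91.52°  ·
  (2,3): δ = 78.50°  ·
  (2,4): δ = 35.05°  ✓
  (2,5): δ = 7.35°  ✓
  (3,4): δ = 136.56°  ·
  (3,5): δ = 94.15°  ·
  (4,5): δ = 137.59°  ·
antipodal pairs: 5

count = 5; pairs: (0,3), (1,3), (1,4), (2,4), (2,5)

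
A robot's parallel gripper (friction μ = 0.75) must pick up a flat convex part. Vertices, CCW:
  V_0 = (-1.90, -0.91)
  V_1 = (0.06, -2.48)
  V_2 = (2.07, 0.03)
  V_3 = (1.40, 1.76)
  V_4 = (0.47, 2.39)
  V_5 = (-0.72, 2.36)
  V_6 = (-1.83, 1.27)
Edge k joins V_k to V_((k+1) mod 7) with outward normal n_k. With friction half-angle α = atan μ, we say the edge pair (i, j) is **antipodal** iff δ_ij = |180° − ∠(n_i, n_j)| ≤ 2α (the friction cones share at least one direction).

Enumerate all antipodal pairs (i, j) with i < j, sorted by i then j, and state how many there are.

α = atan 0.75 = 36.87°;  2α = 73.74°
n_0 = (-0.6252, -0.7805)
n_1 = (+0.7806, -0.6251)
n_2 = (+0.9325, +0.3611)
n_3 = (+0.5608, +0.8279)
n_4 = (-0.0252, +0.9997)
n_5 = (-0.7006, +0.7135)
n_6 = (-0.9995, +0.0321)
  (0,1): δ = 89.99°  ·
  (0,2): δ = 30.13°  ✓
  (0,3): δ = 4.58°  ✓
  (0,4): δ = 40.14°  ✓
  (0,5): δ = 83.17°  ·
  (0,6): δ = 126.86°  ·
  (1,2): δ = 120.14°  ·
  (1,3): δ = 85.43°  ·
  (1,4): δ = 49.87°  ✓
  (1,5): δ = 6.83°  ✓
  (1,6): δ = 36.85°  ✓
  (2,3): δ = 145.29°  ·
  (2,4): δ = 109.73°  ·
  (2,5): δ = 66.69°  ✓
  (2,6): δ = 23.01°  ✓
  (3,4): δ = 144.44°  ·
  (3,5): δ = 101.41°  ·
  (3,6): δ = 57.72°  ✓
  (4,5): δ = 136.96°  ·
  (4,6): δ = 93.28°  ·
  (5,6): δ = 136.32°  ·
antipodal pairs: 9

count = 9; pairs: (0,2), (0,3), (0,4), (1,4), (1,5), (1,6), (2,5), (2,6), (3,6)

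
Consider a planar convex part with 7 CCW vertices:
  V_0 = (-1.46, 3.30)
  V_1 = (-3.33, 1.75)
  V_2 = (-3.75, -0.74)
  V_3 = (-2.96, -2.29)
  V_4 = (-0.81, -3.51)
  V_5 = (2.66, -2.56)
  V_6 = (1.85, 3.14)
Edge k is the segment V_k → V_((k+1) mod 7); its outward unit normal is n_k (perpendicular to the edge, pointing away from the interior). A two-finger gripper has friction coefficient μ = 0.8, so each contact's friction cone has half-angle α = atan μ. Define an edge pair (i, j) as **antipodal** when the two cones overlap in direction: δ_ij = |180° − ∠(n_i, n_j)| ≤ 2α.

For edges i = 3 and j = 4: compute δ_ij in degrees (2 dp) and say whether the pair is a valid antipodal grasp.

δ = 135.12°, invalid

α = atan 0.8 = 38.66°;  2α = 77.32°
edge 3: e_3 = (+2.15, -1.22);  n_3 = (-0.4935, -0.8697)
edge 4: e_4 = (+3.47, +0.95);  n_4 = (+0.2641, -0.9645)
∠(n_3, n_4) = 44.88°
δ = |180° − 44.88°| = 135.12°
135.12° > 2α = 77.32°  →  invalid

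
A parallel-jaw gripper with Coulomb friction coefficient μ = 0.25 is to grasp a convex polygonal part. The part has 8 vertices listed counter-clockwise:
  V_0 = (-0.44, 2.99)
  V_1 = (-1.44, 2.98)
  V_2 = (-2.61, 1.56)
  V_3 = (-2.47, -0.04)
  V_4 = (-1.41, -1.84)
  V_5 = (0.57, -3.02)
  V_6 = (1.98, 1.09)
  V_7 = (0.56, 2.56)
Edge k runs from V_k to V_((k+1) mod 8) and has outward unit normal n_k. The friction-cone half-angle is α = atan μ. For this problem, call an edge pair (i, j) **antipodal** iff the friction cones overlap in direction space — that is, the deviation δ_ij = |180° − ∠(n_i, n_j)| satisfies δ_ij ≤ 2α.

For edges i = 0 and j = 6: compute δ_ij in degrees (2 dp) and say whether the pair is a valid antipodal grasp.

δ = 133.44°, invalid

α = atan 0.25 = 14.04°;  2α = 28.07°
edge 0: e_0 = (-1.00, -0.01);  n_0 = (-0.0100, +1.0000)
edge 6: e_6 = (-1.42, +1.47);  n_6 = (+0.7192, +0.6948)
∠(n_0, n_6) = 46.56°
δ = |180° − 46.56°| = 133.44°
133.44° > 2α = 28.07°  →  invalid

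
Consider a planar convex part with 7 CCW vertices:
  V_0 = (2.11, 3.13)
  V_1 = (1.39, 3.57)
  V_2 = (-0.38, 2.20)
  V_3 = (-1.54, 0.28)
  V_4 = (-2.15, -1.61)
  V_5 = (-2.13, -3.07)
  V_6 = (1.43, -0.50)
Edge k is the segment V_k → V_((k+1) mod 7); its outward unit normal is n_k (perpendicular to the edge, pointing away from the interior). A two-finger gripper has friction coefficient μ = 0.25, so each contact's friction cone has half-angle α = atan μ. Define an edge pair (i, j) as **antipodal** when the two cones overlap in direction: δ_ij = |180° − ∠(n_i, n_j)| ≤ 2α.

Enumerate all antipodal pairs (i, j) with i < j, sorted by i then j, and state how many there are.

count = 5; pairs: (1,5), (2,5), (2,6), (3,6), (4,6)

α = atan 0.25 = 14.04°;  2α = 28.07°
n_0 = (+0.5215, +0.8533)
n_1 = (-0.6121, +0.7908)
n_2 = (-0.8559, +0.5171)
n_3 = (-0.9517, +0.3071)
n_4 = (-0.9999, -0.0137)
n_5 = (+0.5853, -0.8108)
n_6 = (+0.9829, -0.1841)
  (0,1): δ = 110.83°  ·
  (0,2): δ = 89.71°  ·
  (0,3): δ = 76.46°  ·
  (0,4): δ = 57.79°  ·
  (0,5): δ = 67.26°  ·
  (0,6): δ = 110.82°  ·
  (1,2): δ = 158.88°  ·
  (1,3): δ = 145.63°  ·
  (1,4): δ = 126.96°  ·
  (1,5): δ = 1.91°  ✓
  (1,6): δ = 41.65°  ·
  (2,3): δ = 166.75°  ·
  (2,4): δ = 148.08°  ·
  (2,5): δ = 23.04°  ✓
  (2,6): δ = 20.53°  ✓
  (3,4): δ = 161.33°  ·
  (3,5): δ = 36.29°  ·
  (3,6): δ = 7.28°  ✓
  (4,5): δ = 54.96°  ·
  (4,6): δ = 11.39°  ✓
  (5,6): δ = 136.44°  ·
antipodal pairs: 5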